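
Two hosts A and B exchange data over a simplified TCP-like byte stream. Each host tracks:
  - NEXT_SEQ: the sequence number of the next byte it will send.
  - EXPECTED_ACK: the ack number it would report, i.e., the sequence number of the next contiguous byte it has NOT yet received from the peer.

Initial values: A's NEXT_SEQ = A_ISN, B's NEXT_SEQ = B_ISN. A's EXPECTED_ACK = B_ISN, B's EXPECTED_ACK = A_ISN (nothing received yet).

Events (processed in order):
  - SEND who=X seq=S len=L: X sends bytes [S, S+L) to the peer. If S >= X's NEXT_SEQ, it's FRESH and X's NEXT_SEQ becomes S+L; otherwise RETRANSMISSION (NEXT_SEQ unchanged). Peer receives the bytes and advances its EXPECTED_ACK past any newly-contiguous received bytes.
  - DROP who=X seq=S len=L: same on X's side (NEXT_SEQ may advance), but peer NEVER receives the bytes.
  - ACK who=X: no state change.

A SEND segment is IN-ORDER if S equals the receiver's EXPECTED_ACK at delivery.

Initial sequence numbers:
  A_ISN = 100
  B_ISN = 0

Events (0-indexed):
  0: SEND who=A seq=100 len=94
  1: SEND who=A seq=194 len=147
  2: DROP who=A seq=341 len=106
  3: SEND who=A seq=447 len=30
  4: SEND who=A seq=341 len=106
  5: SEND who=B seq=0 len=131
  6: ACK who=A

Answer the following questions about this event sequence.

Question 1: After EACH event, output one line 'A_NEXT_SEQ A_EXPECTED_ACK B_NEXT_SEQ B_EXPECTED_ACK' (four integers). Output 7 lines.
194 0 0 194
341 0 0 341
447 0 0 341
477 0 0 341
477 0 0 477
477 131 131 477
477 131 131 477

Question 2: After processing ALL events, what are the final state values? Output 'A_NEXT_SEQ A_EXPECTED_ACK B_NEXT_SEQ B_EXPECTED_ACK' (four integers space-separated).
After event 0: A_seq=194 A_ack=0 B_seq=0 B_ack=194
After event 1: A_seq=341 A_ack=0 B_seq=0 B_ack=341
After event 2: A_seq=447 A_ack=0 B_seq=0 B_ack=341
After event 3: A_seq=477 A_ack=0 B_seq=0 B_ack=341
After event 4: A_seq=477 A_ack=0 B_seq=0 B_ack=477
After event 5: A_seq=477 A_ack=131 B_seq=131 B_ack=477
After event 6: A_seq=477 A_ack=131 B_seq=131 B_ack=477

Answer: 477 131 131 477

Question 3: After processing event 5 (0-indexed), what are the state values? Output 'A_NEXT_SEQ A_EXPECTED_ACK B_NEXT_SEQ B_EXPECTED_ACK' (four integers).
After event 0: A_seq=194 A_ack=0 B_seq=0 B_ack=194
After event 1: A_seq=341 A_ack=0 B_seq=0 B_ack=341
After event 2: A_seq=447 A_ack=0 B_seq=0 B_ack=341
After event 3: A_seq=477 A_ack=0 B_seq=0 B_ack=341
After event 4: A_seq=477 A_ack=0 B_seq=0 B_ack=477
After event 5: A_seq=477 A_ack=131 B_seq=131 B_ack=477

477 131 131 477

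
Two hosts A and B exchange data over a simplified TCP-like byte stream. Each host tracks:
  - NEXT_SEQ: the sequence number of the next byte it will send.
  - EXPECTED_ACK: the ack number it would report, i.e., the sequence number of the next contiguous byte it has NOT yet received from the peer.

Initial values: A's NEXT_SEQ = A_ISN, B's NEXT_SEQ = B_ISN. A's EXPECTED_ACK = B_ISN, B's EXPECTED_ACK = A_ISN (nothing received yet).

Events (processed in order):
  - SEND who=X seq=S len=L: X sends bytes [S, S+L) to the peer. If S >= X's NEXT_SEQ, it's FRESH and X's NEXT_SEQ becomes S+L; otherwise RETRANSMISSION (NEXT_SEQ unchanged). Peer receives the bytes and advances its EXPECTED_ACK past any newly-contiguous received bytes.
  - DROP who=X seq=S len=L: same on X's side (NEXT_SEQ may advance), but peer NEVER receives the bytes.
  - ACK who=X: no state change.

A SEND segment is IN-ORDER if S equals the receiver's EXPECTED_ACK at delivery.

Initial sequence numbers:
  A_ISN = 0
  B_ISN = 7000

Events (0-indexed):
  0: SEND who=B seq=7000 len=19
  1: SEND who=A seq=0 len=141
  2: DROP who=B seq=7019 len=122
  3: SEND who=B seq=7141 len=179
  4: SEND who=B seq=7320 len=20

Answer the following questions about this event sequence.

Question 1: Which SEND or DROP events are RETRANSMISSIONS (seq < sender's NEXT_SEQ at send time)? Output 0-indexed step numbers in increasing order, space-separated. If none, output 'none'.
Answer: none

Derivation:
Step 0: SEND seq=7000 -> fresh
Step 1: SEND seq=0 -> fresh
Step 2: DROP seq=7019 -> fresh
Step 3: SEND seq=7141 -> fresh
Step 4: SEND seq=7320 -> fresh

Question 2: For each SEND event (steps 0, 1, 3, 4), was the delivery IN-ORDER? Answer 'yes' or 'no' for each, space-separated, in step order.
Answer: yes yes no no

Derivation:
Step 0: SEND seq=7000 -> in-order
Step 1: SEND seq=0 -> in-order
Step 3: SEND seq=7141 -> out-of-order
Step 4: SEND seq=7320 -> out-of-order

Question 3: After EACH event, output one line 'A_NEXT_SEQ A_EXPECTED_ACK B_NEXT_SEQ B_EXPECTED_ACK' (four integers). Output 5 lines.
0 7019 7019 0
141 7019 7019 141
141 7019 7141 141
141 7019 7320 141
141 7019 7340 141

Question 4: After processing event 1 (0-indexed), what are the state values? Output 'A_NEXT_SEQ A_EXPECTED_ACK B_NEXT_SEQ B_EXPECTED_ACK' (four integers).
After event 0: A_seq=0 A_ack=7019 B_seq=7019 B_ack=0
After event 1: A_seq=141 A_ack=7019 B_seq=7019 B_ack=141

141 7019 7019 141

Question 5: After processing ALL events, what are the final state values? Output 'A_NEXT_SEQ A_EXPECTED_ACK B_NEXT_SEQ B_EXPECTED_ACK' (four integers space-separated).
Answer: 141 7019 7340 141

Derivation:
After event 0: A_seq=0 A_ack=7019 B_seq=7019 B_ack=0
After event 1: A_seq=141 A_ack=7019 B_seq=7019 B_ack=141
After event 2: A_seq=141 A_ack=7019 B_seq=7141 B_ack=141
After event 3: A_seq=141 A_ack=7019 B_seq=7320 B_ack=141
After event 4: A_seq=141 A_ack=7019 B_seq=7340 B_ack=141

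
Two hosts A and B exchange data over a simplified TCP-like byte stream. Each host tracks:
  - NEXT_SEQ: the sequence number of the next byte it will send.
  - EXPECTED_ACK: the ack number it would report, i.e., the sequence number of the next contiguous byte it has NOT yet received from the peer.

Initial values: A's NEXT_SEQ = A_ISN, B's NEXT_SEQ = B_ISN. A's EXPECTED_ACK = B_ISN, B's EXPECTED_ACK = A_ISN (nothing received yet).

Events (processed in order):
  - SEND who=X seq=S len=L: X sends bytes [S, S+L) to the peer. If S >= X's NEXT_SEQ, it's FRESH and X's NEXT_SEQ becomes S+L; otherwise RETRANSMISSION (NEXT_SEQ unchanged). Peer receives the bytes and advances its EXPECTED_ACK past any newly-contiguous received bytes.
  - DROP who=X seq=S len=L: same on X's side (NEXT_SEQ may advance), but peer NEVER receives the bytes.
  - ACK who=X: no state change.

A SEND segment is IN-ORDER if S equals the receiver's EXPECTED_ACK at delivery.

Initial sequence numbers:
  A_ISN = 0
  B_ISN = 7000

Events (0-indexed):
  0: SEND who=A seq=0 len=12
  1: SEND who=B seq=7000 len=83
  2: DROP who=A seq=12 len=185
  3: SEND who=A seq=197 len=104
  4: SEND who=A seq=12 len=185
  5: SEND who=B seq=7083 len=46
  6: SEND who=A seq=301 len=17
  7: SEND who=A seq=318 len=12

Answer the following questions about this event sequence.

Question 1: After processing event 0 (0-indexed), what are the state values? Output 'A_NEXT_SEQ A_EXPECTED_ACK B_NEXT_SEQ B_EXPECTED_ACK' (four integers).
After event 0: A_seq=12 A_ack=7000 B_seq=7000 B_ack=12

12 7000 7000 12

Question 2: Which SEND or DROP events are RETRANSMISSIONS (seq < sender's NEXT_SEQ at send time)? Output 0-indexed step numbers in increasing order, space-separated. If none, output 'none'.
Step 0: SEND seq=0 -> fresh
Step 1: SEND seq=7000 -> fresh
Step 2: DROP seq=12 -> fresh
Step 3: SEND seq=197 -> fresh
Step 4: SEND seq=12 -> retransmit
Step 5: SEND seq=7083 -> fresh
Step 6: SEND seq=301 -> fresh
Step 7: SEND seq=318 -> fresh

Answer: 4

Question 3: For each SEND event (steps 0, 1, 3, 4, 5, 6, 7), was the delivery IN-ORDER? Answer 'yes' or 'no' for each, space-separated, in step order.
Step 0: SEND seq=0 -> in-order
Step 1: SEND seq=7000 -> in-order
Step 3: SEND seq=197 -> out-of-order
Step 4: SEND seq=12 -> in-order
Step 5: SEND seq=7083 -> in-order
Step 6: SEND seq=301 -> in-order
Step 7: SEND seq=318 -> in-order

Answer: yes yes no yes yes yes yes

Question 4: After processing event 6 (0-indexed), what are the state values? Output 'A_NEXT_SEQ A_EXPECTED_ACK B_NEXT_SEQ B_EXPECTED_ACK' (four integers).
After event 0: A_seq=12 A_ack=7000 B_seq=7000 B_ack=12
After event 1: A_seq=12 A_ack=7083 B_seq=7083 B_ack=12
After event 2: A_seq=197 A_ack=7083 B_seq=7083 B_ack=12
After event 3: A_seq=301 A_ack=7083 B_seq=7083 B_ack=12
After event 4: A_seq=301 A_ack=7083 B_seq=7083 B_ack=301
After event 5: A_seq=301 A_ack=7129 B_seq=7129 B_ack=301
After event 6: A_seq=318 A_ack=7129 B_seq=7129 B_ack=318

318 7129 7129 318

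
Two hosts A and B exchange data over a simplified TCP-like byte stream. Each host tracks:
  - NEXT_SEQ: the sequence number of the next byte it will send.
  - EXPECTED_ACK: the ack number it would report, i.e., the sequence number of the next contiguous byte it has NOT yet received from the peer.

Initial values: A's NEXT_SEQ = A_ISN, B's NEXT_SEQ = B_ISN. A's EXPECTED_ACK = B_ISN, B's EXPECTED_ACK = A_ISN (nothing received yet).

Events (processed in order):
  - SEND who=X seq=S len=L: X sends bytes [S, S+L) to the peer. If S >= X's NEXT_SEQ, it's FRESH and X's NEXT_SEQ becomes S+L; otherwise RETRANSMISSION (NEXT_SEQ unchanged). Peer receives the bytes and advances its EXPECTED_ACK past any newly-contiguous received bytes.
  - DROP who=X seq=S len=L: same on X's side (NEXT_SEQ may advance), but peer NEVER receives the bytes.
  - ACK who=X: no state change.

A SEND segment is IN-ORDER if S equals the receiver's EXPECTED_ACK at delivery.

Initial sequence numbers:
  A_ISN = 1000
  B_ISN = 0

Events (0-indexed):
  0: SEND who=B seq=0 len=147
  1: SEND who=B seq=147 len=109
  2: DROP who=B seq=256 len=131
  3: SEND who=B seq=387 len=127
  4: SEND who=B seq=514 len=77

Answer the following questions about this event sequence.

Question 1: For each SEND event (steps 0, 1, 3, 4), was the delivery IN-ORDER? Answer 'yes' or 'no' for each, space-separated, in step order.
Answer: yes yes no no

Derivation:
Step 0: SEND seq=0 -> in-order
Step 1: SEND seq=147 -> in-order
Step 3: SEND seq=387 -> out-of-order
Step 4: SEND seq=514 -> out-of-order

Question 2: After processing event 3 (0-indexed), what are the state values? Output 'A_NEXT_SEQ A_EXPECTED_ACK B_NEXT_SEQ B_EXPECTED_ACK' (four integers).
After event 0: A_seq=1000 A_ack=147 B_seq=147 B_ack=1000
After event 1: A_seq=1000 A_ack=256 B_seq=256 B_ack=1000
After event 2: A_seq=1000 A_ack=256 B_seq=387 B_ack=1000
After event 3: A_seq=1000 A_ack=256 B_seq=514 B_ack=1000

1000 256 514 1000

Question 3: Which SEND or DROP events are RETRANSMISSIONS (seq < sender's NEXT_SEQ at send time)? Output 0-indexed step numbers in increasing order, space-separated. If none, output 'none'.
Step 0: SEND seq=0 -> fresh
Step 1: SEND seq=147 -> fresh
Step 2: DROP seq=256 -> fresh
Step 3: SEND seq=387 -> fresh
Step 4: SEND seq=514 -> fresh

Answer: none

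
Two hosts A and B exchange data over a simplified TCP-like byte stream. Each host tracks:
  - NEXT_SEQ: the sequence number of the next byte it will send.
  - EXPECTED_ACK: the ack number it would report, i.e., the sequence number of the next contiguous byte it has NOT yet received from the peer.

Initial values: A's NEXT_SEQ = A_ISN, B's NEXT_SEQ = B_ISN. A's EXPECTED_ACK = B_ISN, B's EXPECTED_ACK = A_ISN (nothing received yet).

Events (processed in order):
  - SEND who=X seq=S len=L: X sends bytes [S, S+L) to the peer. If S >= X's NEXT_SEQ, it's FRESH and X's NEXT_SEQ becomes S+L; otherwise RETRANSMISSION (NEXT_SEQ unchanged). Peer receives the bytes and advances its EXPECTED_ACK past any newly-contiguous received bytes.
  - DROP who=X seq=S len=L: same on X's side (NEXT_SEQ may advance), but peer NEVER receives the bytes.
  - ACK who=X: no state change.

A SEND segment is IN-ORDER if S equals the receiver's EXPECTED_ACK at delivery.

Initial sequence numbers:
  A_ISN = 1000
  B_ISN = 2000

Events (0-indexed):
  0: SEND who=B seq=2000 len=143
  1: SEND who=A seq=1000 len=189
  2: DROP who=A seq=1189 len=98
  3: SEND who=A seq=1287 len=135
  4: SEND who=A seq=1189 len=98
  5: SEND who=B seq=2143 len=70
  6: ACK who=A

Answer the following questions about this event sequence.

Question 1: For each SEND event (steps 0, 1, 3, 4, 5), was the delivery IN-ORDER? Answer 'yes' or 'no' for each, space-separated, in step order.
Step 0: SEND seq=2000 -> in-order
Step 1: SEND seq=1000 -> in-order
Step 3: SEND seq=1287 -> out-of-order
Step 4: SEND seq=1189 -> in-order
Step 5: SEND seq=2143 -> in-order

Answer: yes yes no yes yes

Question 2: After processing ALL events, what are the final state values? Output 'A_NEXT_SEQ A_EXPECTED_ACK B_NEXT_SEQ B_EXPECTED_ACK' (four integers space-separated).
After event 0: A_seq=1000 A_ack=2143 B_seq=2143 B_ack=1000
After event 1: A_seq=1189 A_ack=2143 B_seq=2143 B_ack=1189
After event 2: A_seq=1287 A_ack=2143 B_seq=2143 B_ack=1189
After event 3: A_seq=1422 A_ack=2143 B_seq=2143 B_ack=1189
After event 4: A_seq=1422 A_ack=2143 B_seq=2143 B_ack=1422
After event 5: A_seq=1422 A_ack=2213 B_seq=2213 B_ack=1422
After event 6: A_seq=1422 A_ack=2213 B_seq=2213 B_ack=1422

Answer: 1422 2213 2213 1422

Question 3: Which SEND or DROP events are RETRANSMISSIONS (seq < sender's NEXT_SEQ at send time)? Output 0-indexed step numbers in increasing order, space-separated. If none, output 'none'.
Answer: 4

Derivation:
Step 0: SEND seq=2000 -> fresh
Step 1: SEND seq=1000 -> fresh
Step 2: DROP seq=1189 -> fresh
Step 3: SEND seq=1287 -> fresh
Step 4: SEND seq=1189 -> retransmit
Step 5: SEND seq=2143 -> fresh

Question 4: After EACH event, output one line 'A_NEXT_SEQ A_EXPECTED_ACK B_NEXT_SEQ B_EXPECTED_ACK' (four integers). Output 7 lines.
1000 2143 2143 1000
1189 2143 2143 1189
1287 2143 2143 1189
1422 2143 2143 1189
1422 2143 2143 1422
1422 2213 2213 1422
1422 2213 2213 1422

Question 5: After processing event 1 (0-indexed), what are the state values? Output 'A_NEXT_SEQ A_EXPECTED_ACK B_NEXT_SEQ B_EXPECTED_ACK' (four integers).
After event 0: A_seq=1000 A_ack=2143 B_seq=2143 B_ack=1000
After event 1: A_seq=1189 A_ack=2143 B_seq=2143 B_ack=1189

1189 2143 2143 1189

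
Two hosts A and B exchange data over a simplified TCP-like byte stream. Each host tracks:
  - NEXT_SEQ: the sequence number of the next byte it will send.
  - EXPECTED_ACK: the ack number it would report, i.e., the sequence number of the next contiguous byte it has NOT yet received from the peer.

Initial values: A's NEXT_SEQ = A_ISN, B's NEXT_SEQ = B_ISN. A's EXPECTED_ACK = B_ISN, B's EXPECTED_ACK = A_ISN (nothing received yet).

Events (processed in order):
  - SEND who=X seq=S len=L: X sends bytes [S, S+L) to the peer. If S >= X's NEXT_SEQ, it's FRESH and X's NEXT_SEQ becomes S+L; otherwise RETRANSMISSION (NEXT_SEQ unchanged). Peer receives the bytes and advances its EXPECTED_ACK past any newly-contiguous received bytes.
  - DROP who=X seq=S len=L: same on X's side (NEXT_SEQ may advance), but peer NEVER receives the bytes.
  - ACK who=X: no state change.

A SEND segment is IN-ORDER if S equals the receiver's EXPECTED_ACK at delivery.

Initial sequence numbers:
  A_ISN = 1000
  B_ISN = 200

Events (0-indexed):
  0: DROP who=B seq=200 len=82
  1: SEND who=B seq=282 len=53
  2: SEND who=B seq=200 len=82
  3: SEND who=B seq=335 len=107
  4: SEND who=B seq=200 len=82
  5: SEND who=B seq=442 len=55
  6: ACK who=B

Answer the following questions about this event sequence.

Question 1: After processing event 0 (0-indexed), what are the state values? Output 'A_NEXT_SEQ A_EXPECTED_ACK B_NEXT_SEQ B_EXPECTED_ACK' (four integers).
After event 0: A_seq=1000 A_ack=200 B_seq=282 B_ack=1000

1000 200 282 1000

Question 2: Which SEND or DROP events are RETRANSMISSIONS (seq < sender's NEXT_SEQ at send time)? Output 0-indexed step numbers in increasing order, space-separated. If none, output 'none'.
Answer: 2 4

Derivation:
Step 0: DROP seq=200 -> fresh
Step 1: SEND seq=282 -> fresh
Step 2: SEND seq=200 -> retransmit
Step 3: SEND seq=335 -> fresh
Step 4: SEND seq=200 -> retransmit
Step 5: SEND seq=442 -> fresh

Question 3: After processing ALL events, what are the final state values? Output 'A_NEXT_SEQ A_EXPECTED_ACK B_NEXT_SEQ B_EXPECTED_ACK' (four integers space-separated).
After event 0: A_seq=1000 A_ack=200 B_seq=282 B_ack=1000
After event 1: A_seq=1000 A_ack=200 B_seq=335 B_ack=1000
After event 2: A_seq=1000 A_ack=335 B_seq=335 B_ack=1000
After event 3: A_seq=1000 A_ack=442 B_seq=442 B_ack=1000
After event 4: A_seq=1000 A_ack=442 B_seq=442 B_ack=1000
After event 5: A_seq=1000 A_ack=497 B_seq=497 B_ack=1000
After event 6: A_seq=1000 A_ack=497 B_seq=497 B_ack=1000

Answer: 1000 497 497 1000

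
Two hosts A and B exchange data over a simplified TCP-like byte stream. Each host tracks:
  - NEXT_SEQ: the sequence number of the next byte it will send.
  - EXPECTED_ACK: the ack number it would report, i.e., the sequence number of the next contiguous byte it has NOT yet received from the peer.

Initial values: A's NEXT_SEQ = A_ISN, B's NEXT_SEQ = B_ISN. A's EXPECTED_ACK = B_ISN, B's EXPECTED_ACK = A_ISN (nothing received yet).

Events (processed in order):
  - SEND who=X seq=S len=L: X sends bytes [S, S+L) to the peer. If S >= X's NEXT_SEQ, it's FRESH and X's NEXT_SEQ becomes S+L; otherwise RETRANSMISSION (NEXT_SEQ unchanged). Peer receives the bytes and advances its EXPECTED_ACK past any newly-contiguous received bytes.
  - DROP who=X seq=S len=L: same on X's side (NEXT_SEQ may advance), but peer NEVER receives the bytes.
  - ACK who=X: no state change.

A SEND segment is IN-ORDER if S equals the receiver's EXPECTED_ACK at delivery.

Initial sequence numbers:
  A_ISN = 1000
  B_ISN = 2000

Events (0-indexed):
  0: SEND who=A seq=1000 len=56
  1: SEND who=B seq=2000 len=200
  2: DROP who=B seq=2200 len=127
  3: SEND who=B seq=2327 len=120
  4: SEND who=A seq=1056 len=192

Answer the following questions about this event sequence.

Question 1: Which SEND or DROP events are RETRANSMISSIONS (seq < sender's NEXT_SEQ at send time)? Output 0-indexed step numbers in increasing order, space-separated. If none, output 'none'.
Answer: none

Derivation:
Step 0: SEND seq=1000 -> fresh
Step 1: SEND seq=2000 -> fresh
Step 2: DROP seq=2200 -> fresh
Step 3: SEND seq=2327 -> fresh
Step 4: SEND seq=1056 -> fresh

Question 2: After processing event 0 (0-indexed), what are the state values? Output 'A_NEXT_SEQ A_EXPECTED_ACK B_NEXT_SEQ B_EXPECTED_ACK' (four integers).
After event 0: A_seq=1056 A_ack=2000 B_seq=2000 B_ack=1056

1056 2000 2000 1056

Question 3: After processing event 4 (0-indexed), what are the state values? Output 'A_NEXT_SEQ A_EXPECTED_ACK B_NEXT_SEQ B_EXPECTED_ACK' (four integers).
After event 0: A_seq=1056 A_ack=2000 B_seq=2000 B_ack=1056
After event 1: A_seq=1056 A_ack=2200 B_seq=2200 B_ack=1056
After event 2: A_seq=1056 A_ack=2200 B_seq=2327 B_ack=1056
After event 3: A_seq=1056 A_ack=2200 B_seq=2447 B_ack=1056
After event 4: A_seq=1248 A_ack=2200 B_seq=2447 B_ack=1248

1248 2200 2447 1248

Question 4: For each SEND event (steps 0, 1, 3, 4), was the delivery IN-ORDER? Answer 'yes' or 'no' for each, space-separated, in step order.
Step 0: SEND seq=1000 -> in-order
Step 1: SEND seq=2000 -> in-order
Step 3: SEND seq=2327 -> out-of-order
Step 4: SEND seq=1056 -> in-order

Answer: yes yes no yes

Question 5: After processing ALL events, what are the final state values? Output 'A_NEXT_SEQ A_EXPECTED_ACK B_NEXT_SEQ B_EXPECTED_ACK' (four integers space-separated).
After event 0: A_seq=1056 A_ack=2000 B_seq=2000 B_ack=1056
After event 1: A_seq=1056 A_ack=2200 B_seq=2200 B_ack=1056
After event 2: A_seq=1056 A_ack=2200 B_seq=2327 B_ack=1056
After event 3: A_seq=1056 A_ack=2200 B_seq=2447 B_ack=1056
After event 4: A_seq=1248 A_ack=2200 B_seq=2447 B_ack=1248

Answer: 1248 2200 2447 1248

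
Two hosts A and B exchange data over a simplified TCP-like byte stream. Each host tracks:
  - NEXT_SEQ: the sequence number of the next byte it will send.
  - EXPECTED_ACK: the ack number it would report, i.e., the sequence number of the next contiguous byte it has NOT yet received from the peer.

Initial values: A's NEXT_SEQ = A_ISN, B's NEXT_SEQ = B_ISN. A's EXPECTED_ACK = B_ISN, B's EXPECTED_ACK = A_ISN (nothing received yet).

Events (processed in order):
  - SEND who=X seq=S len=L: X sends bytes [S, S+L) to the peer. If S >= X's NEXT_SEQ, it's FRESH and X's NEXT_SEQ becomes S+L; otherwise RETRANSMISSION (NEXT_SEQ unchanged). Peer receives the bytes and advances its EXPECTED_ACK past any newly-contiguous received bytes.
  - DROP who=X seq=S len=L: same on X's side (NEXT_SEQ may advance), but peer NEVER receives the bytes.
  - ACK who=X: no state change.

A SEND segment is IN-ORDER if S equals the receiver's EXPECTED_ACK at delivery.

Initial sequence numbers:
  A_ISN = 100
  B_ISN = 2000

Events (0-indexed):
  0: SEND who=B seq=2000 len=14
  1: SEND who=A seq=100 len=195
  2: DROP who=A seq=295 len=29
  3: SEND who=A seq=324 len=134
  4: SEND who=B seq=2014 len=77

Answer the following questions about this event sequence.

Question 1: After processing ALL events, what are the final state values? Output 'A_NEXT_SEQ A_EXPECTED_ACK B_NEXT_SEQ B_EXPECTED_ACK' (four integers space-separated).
Answer: 458 2091 2091 295

Derivation:
After event 0: A_seq=100 A_ack=2014 B_seq=2014 B_ack=100
After event 1: A_seq=295 A_ack=2014 B_seq=2014 B_ack=295
After event 2: A_seq=324 A_ack=2014 B_seq=2014 B_ack=295
After event 3: A_seq=458 A_ack=2014 B_seq=2014 B_ack=295
After event 4: A_seq=458 A_ack=2091 B_seq=2091 B_ack=295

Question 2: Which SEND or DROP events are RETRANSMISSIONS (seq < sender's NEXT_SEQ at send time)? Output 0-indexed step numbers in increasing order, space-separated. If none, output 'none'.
Answer: none

Derivation:
Step 0: SEND seq=2000 -> fresh
Step 1: SEND seq=100 -> fresh
Step 2: DROP seq=295 -> fresh
Step 3: SEND seq=324 -> fresh
Step 4: SEND seq=2014 -> fresh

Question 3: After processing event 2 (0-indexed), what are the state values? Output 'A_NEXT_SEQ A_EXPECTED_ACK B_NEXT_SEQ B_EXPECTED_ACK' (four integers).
After event 0: A_seq=100 A_ack=2014 B_seq=2014 B_ack=100
After event 1: A_seq=295 A_ack=2014 B_seq=2014 B_ack=295
After event 2: A_seq=324 A_ack=2014 B_seq=2014 B_ack=295

324 2014 2014 295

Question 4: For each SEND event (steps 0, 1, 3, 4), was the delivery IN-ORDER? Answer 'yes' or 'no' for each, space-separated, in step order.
Step 0: SEND seq=2000 -> in-order
Step 1: SEND seq=100 -> in-order
Step 3: SEND seq=324 -> out-of-order
Step 4: SEND seq=2014 -> in-order

Answer: yes yes no yes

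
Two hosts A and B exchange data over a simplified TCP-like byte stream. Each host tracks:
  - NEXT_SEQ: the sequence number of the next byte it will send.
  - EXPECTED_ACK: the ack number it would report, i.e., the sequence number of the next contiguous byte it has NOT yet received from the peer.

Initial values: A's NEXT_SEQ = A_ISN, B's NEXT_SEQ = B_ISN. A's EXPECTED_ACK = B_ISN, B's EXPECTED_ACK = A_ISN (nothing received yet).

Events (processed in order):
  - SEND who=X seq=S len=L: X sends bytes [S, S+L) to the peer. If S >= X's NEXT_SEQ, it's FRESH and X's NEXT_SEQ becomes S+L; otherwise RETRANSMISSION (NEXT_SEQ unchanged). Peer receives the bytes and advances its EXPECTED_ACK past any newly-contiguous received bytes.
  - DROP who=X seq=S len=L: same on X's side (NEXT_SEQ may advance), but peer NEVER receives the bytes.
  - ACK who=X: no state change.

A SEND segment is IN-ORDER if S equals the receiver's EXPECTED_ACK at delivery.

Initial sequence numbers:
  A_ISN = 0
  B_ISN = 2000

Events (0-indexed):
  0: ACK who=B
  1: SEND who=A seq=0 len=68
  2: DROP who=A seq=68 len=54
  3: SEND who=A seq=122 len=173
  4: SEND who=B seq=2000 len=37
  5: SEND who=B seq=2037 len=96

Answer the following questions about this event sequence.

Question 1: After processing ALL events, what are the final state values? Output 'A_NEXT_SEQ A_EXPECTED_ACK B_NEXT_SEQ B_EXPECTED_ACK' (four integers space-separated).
After event 0: A_seq=0 A_ack=2000 B_seq=2000 B_ack=0
After event 1: A_seq=68 A_ack=2000 B_seq=2000 B_ack=68
After event 2: A_seq=122 A_ack=2000 B_seq=2000 B_ack=68
After event 3: A_seq=295 A_ack=2000 B_seq=2000 B_ack=68
After event 4: A_seq=295 A_ack=2037 B_seq=2037 B_ack=68
After event 5: A_seq=295 A_ack=2133 B_seq=2133 B_ack=68

Answer: 295 2133 2133 68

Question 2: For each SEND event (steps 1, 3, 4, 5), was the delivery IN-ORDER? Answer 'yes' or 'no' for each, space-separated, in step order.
Answer: yes no yes yes

Derivation:
Step 1: SEND seq=0 -> in-order
Step 3: SEND seq=122 -> out-of-order
Step 4: SEND seq=2000 -> in-order
Step 5: SEND seq=2037 -> in-order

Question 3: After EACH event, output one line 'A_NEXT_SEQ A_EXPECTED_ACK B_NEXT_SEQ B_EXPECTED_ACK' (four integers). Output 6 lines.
0 2000 2000 0
68 2000 2000 68
122 2000 2000 68
295 2000 2000 68
295 2037 2037 68
295 2133 2133 68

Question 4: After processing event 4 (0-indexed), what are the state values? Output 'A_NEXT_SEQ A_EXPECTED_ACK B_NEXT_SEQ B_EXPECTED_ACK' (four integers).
After event 0: A_seq=0 A_ack=2000 B_seq=2000 B_ack=0
After event 1: A_seq=68 A_ack=2000 B_seq=2000 B_ack=68
After event 2: A_seq=122 A_ack=2000 B_seq=2000 B_ack=68
After event 3: A_seq=295 A_ack=2000 B_seq=2000 B_ack=68
After event 4: A_seq=295 A_ack=2037 B_seq=2037 B_ack=68

295 2037 2037 68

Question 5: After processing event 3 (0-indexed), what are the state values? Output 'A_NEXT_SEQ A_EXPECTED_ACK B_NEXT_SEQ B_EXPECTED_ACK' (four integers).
After event 0: A_seq=0 A_ack=2000 B_seq=2000 B_ack=0
After event 1: A_seq=68 A_ack=2000 B_seq=2000 B_ack=68
After event 2: A_seq=122 A_ack=2000 B_seq=2000 B_ack=68
After event 3: A_seq=295 A_ack=2000 B_seq=2000 B_ack=68

295 2000 2000 68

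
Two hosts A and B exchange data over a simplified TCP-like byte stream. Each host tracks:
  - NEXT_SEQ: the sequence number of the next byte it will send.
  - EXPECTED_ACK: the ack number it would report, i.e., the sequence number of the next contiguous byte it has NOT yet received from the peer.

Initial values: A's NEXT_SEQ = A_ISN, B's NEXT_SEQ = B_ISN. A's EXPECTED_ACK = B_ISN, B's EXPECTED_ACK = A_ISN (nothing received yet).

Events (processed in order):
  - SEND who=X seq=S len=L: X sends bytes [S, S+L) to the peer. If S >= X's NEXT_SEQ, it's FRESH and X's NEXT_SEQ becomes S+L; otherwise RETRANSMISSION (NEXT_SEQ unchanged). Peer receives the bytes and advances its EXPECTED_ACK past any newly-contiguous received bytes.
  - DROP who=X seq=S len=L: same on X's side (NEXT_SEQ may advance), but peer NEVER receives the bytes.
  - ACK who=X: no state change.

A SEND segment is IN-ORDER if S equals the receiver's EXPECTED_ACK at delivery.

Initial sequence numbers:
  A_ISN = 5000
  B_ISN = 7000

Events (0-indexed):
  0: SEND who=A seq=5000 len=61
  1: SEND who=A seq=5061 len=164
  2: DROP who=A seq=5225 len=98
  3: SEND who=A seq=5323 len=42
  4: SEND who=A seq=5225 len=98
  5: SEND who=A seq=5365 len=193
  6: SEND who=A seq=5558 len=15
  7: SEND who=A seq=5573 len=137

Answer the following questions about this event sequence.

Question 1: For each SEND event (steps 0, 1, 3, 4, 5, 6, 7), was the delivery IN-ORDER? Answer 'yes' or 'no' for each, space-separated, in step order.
Answer: yes yes no yes yes yes yes

Derivation:
Step 0: SEND seq=5000 -> in-order
Step 1: SEND seq=5061 -> in-order
Step 3: SEND seq=5323 -> out-of-order
Step 4: SEND seq=5225 -> in-order
Step 5: SEND seq=5365 -> in-order
Step 6: SEND seq=5558 -> in-order
Step 7: SEND seq=5573 -> in-order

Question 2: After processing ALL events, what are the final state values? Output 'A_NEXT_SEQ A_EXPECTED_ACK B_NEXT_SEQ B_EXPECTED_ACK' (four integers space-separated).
After event 0: A_seq=5061 A_ack=7000 B_seq=7000 B_ack=5061
After event 1: A_seq=5225 A_ack=7000 B_seq=7000 B_ack=5225
After event 2: A_seq=5323 A_ack=7000 B_seq=7000 B_ack=5225
After event 3: A_seq=5365 A_ack=7000 B_seq=7000 B_ack=5225
After event 4: A_seq=5365 A_ack=7000 B_seq=7000 B_ack=5365
After event 5: A_seq=5558 A_ack=7000 B_seq=7000 B_ack=5558
After event 6: A_seq=5573 A_ack=7000 B_seq=7000 B_ack=5573
After event 7: A_seq=5710 A_ack=7000 B_seq=7000 B_ack=5710

Answer: 5710 7000 7000 5710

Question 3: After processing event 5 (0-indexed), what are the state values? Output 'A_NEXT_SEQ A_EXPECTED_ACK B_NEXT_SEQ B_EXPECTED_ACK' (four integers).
After event 0: A_seq=5061 A_ack=7000 B_seq=7000 B_ack=5061
After event 1: A_seq=5225 A_ack=7000 B_seq=7000 B_ack=5225
After event 2: A_seq=5323 A_ack=7000 B_seq=7000 B_ack=5225
After event 3: A_seq=5365 A_ack=7000 B_seq=7000 B_ack=5225
After event 4: A_seq=5365 A_ack=7000 B_seq=7000 B_ack=5365
After event 5: A_seq=5558 A_ack=7000 B_seq=7000 B_ack=5558

5558 7000 7000 5558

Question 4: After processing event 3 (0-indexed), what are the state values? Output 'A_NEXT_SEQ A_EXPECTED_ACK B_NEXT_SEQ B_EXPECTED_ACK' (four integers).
After event 0: A_seq=5061 A_ack=7000 B_seq=7000 B_ack=5061
After event 1: A_seq=5225 A_ack=7000 B_seq=7000 B_ack=5225
After event 2: A_seq=5323 A_ack=7000 B_seq=7000 B_ack=5225
After event 3: A_seq=5365 A_ack=7000 B_seq=7000 B_ack=5225

5365 7000 7000 5225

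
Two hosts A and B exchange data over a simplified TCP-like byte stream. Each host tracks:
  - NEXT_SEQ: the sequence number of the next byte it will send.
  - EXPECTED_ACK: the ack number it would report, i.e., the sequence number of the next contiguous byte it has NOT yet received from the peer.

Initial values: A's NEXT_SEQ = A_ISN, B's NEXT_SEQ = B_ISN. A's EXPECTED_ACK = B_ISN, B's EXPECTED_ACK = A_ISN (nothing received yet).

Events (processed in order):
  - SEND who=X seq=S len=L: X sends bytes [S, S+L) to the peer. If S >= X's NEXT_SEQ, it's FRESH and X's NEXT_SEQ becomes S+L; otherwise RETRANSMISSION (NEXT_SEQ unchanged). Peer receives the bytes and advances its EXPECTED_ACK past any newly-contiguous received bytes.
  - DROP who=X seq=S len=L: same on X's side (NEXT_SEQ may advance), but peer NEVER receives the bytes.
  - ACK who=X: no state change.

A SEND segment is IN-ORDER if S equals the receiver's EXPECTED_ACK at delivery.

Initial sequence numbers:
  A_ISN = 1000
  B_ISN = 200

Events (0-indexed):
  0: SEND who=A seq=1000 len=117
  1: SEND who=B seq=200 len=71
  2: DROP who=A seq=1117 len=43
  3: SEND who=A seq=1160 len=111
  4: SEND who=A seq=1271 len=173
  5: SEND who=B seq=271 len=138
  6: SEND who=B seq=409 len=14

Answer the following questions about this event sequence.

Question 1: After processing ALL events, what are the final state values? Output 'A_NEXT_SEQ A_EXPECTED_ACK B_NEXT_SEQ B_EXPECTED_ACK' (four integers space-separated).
After event 0: A_seq=1117 A_ack=200 B_seq=200 B_ack=1117
After event 1: A_seq=1117 A_ack=271 B_seq=271 B_ack=1117
After event 2: A_seq=1160 A_ack=271 B_seq=271 B_ack=1117
After event 3: A_seq=1271 A_ack=271 B_seq=271 B_ack=1117
After event 4: A_seq=1444 A_ack=271 B_seq=271 B_ack=1117
After event 5: A_seq=1444 A_ack=409 B_seq=409 B_ack=1117
After event 6: A_seq=1444 A_ack=423 B_seq=423 B_ack=1117

Answer: 1444 423 423 1117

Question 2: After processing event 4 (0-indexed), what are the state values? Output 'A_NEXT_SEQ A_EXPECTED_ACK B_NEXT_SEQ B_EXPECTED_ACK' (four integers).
After event 0: A_seq=1117 A_ack=200 B_seq=200 B_ack=1117
After event 1: A_seq=1117 A_ack=271 B_seq=271 B_ack=1117
After event 2: A_seq=1160 A_ack=271 B_seq=271 B_ack=1117
After event 3: A_seq=1271 A_ack=271 B_seq=271 B_ack=1117
After event 4: A_seq=1444 A_ack=271 B_seq=271 B_ack=1117

1444 271 271 1117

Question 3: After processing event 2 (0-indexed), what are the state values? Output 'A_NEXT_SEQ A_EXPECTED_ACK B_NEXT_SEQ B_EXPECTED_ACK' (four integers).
After event 0: A_seq=1117 A_ack=200 B_seq=200 B_ack=1117
After event 1: A_seq=1117 A_ack=271 B_seq=271 B_ack=1117
After event 2: A_seq=1160 A_ack=271 B_seq=271 B_ack=1117

1160 271 271 1117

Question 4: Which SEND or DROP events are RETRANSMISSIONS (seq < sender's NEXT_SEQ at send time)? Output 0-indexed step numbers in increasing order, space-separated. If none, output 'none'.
Step 0: SEND seq=1000 -> fresh
Step 1: SEND seq=200 -> fresh
Step 2: DROP seq=1117 -> fresh
Step 3: SEND seq=1160 -> fresh
Step 4: SEND seq=1271 -> fresh
Step 5: SEND seq=271 -> fresh
Step 6: SEND seq=409 -> fresh

Answer: none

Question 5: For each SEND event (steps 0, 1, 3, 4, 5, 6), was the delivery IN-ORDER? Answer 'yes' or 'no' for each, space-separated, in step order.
Step 0: SEND seq=1000 -> in-order
Step 1: SEND seq=200 -> in-order
Step 3: SEND seq=1160 -> out-of-order
Step 4: SEND seq=1271 -> out-of-order
Step 5: SEND seq=271 -> in-order
Step 6: SEND seq=409 -> in-order

Answer: yes yes no no yes yes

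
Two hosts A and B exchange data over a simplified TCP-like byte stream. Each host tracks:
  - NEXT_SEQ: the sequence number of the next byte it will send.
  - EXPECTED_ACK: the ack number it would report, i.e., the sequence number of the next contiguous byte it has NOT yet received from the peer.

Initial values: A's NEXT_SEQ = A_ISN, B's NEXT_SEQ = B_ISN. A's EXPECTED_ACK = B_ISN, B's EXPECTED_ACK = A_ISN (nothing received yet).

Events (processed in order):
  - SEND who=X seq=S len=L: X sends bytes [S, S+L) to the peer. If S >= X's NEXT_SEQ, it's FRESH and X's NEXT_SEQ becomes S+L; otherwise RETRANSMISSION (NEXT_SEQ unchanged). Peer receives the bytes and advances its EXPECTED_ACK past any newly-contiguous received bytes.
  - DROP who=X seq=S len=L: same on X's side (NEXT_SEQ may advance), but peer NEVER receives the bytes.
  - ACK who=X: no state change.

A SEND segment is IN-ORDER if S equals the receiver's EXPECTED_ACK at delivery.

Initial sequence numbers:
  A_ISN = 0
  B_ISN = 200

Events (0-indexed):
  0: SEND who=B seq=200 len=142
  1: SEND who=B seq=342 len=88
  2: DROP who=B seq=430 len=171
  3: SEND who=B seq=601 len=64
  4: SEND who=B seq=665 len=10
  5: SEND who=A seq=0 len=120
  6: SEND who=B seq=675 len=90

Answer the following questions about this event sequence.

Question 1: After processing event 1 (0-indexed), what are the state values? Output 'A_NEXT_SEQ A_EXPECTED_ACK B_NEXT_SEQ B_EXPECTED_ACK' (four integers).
After event 0: A_seq=0 A_ack=342 B_seq=342 B_ack=0
After event 1: A_seq=0 A_ack=430 B_seq=430 B_ack=0

0 430 430 0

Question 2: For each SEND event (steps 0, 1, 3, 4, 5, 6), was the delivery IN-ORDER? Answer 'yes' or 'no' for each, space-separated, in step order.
Answer: yes yes no no yes no

Derivation:
Step 0: SEND seq=200 -> in-order
Step 1: SEND seq=342 -> in-order
Step 3: SEND seq=601 -> out-of-order
Step 4: SEND seq=665 -> out-of-order
Step 5: SEND seq=0 -> in-order
Step 6: SEND seq=675 -> out-of-order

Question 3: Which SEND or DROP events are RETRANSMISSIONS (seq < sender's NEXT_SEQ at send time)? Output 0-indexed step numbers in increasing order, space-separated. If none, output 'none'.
Step 0: SEND seq=200 -> fresh
Step 1: SEND seq=342 -> fresh
Step 2: DROP seq=430 -> fresh
Step 3: SEND seq=601 -> fresh
Step 4: SEND seq=665 -> fresh
Step 5: SEND seq=0 -> fresh
Step 6: SEND seq=675 -> fresh

Answer: none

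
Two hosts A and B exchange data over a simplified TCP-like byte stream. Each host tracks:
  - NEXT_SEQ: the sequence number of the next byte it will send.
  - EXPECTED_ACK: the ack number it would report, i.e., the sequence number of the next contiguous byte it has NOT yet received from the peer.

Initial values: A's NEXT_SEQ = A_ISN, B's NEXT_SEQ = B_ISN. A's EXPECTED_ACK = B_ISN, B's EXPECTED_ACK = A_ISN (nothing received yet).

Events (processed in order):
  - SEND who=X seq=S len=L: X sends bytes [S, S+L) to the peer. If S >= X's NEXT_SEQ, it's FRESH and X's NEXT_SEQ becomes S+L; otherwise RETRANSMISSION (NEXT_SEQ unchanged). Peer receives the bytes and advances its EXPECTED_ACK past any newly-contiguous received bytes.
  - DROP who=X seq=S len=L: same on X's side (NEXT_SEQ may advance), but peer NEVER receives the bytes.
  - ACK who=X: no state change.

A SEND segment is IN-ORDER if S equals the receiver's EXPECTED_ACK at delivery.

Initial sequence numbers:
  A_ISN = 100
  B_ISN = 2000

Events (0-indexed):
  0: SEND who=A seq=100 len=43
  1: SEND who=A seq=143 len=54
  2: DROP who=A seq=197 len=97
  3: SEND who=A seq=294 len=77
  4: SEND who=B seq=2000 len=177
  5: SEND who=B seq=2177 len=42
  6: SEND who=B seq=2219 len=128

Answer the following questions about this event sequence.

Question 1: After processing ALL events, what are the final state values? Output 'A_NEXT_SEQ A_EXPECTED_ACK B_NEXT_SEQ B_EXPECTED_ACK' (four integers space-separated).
After event 0: A_seq=143 A_ack=2000 B_seq=2000 B_ack=143
After event 1: A_seq=197 A_ack=2000 B_seq=2000 B_ack=197
After event 2: A_seq=294 A_ack=2000 B_seq=2000 B_ack=197
After event 3: A_seq=371 A_ack=2000 B_seq=2000 B_ack=197
After event 4: A_seq=371 A_ack=2177 B_seq=2177 B_ack=197
After event 5: A_seq=371 A_ack=2219 B_seq=2219 B_ack=197
After event 6: A_seq=371 A_ack=2347 B_seq=2347 B_ack=197

Answer: 371 2347 2347 197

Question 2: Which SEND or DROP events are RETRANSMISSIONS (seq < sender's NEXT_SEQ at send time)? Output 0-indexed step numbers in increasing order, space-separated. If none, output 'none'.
Step 0: SEND seq=100 -> fresh
Step 1: SEND seq=143 -> fresh
Step 2: DROP seq=197 -> fresh
Step 3: SEND seq=294 -> fresh
Step 4: SEND seq=2000 -> fresh
Step 5: SEND seq=2177 -> fresh
Step 6: SEND seq=2219 -> fresh

Answer: none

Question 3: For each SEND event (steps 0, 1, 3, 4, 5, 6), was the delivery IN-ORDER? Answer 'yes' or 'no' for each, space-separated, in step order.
Answer: yes yes no yes yes yes

Derivation:
Step 0: SEND seq=100 -> in-order
Step 1: SEND seq=143 -> in-order
Step 3: SEND seq=294 -> out-of-order
Step 4: SEND seq=2000 -> in-order
Step 5: SEND seq=2177 -> in-order
Step 6: SEND seq=2219 -> in-order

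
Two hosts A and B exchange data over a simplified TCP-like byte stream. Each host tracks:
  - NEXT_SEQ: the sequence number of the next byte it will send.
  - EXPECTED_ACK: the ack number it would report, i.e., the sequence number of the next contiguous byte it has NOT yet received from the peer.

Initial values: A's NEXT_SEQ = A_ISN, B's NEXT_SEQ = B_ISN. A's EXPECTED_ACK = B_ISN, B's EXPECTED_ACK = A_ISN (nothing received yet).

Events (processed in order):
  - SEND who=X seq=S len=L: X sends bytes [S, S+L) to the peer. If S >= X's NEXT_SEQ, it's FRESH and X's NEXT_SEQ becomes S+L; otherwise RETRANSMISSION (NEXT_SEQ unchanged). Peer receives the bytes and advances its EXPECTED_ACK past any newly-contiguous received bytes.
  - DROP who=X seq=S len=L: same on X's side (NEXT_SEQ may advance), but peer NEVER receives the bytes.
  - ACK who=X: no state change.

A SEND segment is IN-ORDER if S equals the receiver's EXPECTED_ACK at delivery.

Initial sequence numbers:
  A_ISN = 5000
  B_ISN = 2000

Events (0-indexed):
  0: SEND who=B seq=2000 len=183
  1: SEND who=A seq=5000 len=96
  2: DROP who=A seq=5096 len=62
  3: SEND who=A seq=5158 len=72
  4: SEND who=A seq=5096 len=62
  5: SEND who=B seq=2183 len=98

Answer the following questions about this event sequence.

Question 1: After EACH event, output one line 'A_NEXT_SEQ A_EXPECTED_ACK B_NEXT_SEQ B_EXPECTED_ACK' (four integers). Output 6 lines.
5000 2183 2183 5000
5096 2183 2183 5096
5158 2183 2183 5096
5230 2183 2183 5096
5230 2183 2183 5230
5230 2281 2281 5230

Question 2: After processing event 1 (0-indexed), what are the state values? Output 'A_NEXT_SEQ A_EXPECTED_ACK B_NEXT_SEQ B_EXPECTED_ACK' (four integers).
After event 0: A_seq=5000 A_ack=2183 B_seq=2183 B_ack=5000
After event 1: A_seq=5096 A_ack=2183 B_seq=2183 B_ack=5096

5096 2183 2183 5096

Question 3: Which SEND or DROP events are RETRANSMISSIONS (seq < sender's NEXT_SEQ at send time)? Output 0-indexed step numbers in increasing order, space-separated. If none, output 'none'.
Step 0: SEND seq=2000 -> fresh
Step 1: SEND seq=5000 -> fresh
Step 2: DROP seq=5096 -> fresh
Step 3: SEND seq=5158 -> fresh
Step 4: SEND seq=5096 -> retransmit
Step 5: SEND seq=2183 -> fresh

Answer: 4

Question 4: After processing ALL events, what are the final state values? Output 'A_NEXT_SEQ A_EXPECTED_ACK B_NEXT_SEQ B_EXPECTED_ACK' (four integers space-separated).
Answer: 5230 2281 2281 5230

Derivation:
After event 0: A_seq=5000 A_ack=2183 B_seq=2183 B_ack=5000
After event 1: A_seq=5096 A_ack=2183 B_seq=2183 B_ack=5096
After event 2: A_seq=5158 A_ack=2183 B_seq=2183 B_ack=5096
After event 3: A_seq=5230 A_ack=2183 B_seq=2183 B_ack=5096
After event 4: A_seq=5230 A_ack=2183 B_seq=2183 B_ack=5230
After event 5: A_seq=5230 A_ack=2281 B_seq=2281 B_ack=5230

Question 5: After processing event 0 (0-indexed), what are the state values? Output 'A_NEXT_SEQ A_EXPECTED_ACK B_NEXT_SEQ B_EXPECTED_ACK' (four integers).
After event 0: A_seq=5000 A_ack=2183 B_seq=2183 B_ack=5000

5000 2183 2183 5000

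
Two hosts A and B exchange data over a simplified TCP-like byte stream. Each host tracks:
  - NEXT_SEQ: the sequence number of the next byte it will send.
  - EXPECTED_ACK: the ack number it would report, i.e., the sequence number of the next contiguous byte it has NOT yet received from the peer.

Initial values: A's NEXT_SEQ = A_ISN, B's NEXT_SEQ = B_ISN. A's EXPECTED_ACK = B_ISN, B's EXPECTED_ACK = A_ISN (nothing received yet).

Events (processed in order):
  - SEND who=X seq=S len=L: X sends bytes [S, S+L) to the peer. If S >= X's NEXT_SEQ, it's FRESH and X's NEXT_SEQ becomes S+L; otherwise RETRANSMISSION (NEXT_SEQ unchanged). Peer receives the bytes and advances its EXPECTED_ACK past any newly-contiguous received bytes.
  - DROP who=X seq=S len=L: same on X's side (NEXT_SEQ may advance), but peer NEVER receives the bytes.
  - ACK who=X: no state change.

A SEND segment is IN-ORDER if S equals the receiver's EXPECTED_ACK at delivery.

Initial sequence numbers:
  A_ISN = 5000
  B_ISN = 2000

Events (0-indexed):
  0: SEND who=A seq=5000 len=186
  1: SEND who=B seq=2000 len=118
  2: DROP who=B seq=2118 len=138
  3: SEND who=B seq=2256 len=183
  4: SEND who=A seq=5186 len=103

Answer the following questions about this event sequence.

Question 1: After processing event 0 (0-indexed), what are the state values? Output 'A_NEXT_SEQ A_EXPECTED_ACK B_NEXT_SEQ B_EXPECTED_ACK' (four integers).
After event 0: A_seq=5186 A_ack=2000 B_seq=2000 B_ack=5186

5186 2000 2000 5186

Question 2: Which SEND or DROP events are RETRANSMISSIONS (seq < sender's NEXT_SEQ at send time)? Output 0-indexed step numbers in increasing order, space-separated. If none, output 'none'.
Step 0: SEND seq=5000 -> fresh
Step 1: SEND seq=2000 -> fresh
Step 2: DROP seq=2118 -> fresh
Step 3: SEND seq=2256 -> fresh
Step 4: SEND seq=5186 -> fresh

Answer: none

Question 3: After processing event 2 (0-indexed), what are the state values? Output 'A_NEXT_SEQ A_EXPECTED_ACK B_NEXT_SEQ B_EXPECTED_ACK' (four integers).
After event 0: A_seq=5186 A_ack=2000 B_seq=2000 B_ack=5186
After event 1: A_seq=5186 A_ack=2118 B_seq=2118 B_ack=5186
After event 2: A_seq=5186 A_ack=2118 B_seq=2256 B_ack=5186

5186 2118 2256 5186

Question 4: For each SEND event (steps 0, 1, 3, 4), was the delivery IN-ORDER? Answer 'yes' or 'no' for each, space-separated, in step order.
Step 0: SEND seq=5000 -> in-order
Step 1: SEND seq=2000 -> in-order
Step 3: SEND seq=2256 -> out-of-order
Step 4: SEND seq=5186 -> in-order

Answer: yes yes no yes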